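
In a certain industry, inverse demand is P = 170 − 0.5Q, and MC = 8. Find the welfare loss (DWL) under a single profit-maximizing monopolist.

DWL = 6561

Under competition P = MC = 8, so Q = (170 − 8)/0.5 = 324.
The monopolist equates marginal revenue to marginal cost: 170 − Q = 8, so Q = 162. From demand, P = 89.
DWL is the triangle between Q = 162 and Q = 324: ½·(324 − 162)·(89 − 8) = 6561.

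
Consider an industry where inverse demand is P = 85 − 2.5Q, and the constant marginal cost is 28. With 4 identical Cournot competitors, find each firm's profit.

π_i = 51.984

In a 4-firm Cournot equilibrium, symmetry and the first-order condition give q = (85 − 28)/(12.5) = 4.56. So Q = 18.24 and P = 39.4.
Each firm's profit = (39.4 − 28)·4.56 = 51.984.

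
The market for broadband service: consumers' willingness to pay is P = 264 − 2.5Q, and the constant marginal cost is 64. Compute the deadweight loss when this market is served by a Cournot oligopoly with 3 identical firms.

Competitive firms price at marginal cost: P = 64, giving Q = 80.
Cournot with 3 identical firms: the symmetric best-response condition is 264 − 10q = 64. Each firm produces q = 20, total output Q = 60, price P = 114.
DWL is the triangle between Q = 60 and Q = 80: ½·(80 − 60)·(114 − 64) = 500.

DWL = 500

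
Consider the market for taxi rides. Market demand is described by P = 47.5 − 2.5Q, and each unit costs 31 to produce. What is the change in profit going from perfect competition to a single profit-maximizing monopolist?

Under competition P = MC = 31, so Q = (47.5 − 31)/2.5 = 6.6.
Profit = (31 − 31)·6.6 = 0.
The monopolist equates marginal revenue to marginal cost: 47.5 − 5Q = 31, so Q = 3.3. From demand, P = 39.25.
Profit = (39.25 − 31)·3.3 = 27.225.
Change in profit: 27.225 − 0 = 27.225.

Profit rises by 27.225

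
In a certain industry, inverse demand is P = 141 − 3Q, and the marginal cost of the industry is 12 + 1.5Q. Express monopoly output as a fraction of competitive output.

Q_m/Q_c = 0.6

The monopolist equates marginal revenue to marginal cost: 141 − 6Q = 12 + 1.5Q, so Q = 17.2. From demand, P = 89.4.
Competitive equilibrium sets price equal to marginal cost: 141 − 3Q = 12 + 1.5Q, so Q = 86/3 and P = 55.
Ratio Q_m/Q_c = 17.2/(86/3) = 0.6.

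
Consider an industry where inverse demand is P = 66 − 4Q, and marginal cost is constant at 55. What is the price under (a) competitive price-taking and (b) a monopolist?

Competition: P = 55; Monopoly: P = 60.5

Perfect competition: P = MC = 55, so 66 − 4Q = 55 and Q = 2.75.
Monopoly sets MR = MC: 66 − 8Q = 55 ⇒ Q = 1.375, P = 66 − 4·1.375 = 60.5.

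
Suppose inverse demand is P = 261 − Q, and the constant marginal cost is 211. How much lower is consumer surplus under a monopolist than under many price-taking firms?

Perfect competition: P = MC = 211, so 261 − Q = 211 and Q = 50.
CS = ½·(261 − 211)·50 = 1250.
Monopoly sets MR = MC: 261 − 2Q = 211 ⇒ Q = 25, P = 261 − 25 = 236.
CS = ½·(261 − 236)·25 = 312.5.
Change in consumer surplus: 312.5 − 1250 = −937.5.

CS falls by 937.5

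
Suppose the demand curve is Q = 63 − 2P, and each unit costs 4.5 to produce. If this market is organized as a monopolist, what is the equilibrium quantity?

Inverting demand: P = 31.5 − 0.5Q.
The monopolist equates marginal revenue to marginal cost: 31.5 − Q = 4.5, so Q = 27. From demand, P = 18.

Q = 27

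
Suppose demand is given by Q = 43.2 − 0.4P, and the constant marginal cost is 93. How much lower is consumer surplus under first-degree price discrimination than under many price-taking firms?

Inverting demand: P = 108 − 2.5Q.
Perfect competition: P = MC = 93, so 108 − 2.5Q = 93 and Q = 6.
CS = ½·(108 − 93)·6 = 45.
With perfect price discrimination, output is the efficient level Q = 6 (where demand meets MC), but every buyer pays their willingness to pay: CS = 0 and PS = total surplus.
CS = 0.
Change in consumer surplus: 0 − 45 = −45.

CS falls by 45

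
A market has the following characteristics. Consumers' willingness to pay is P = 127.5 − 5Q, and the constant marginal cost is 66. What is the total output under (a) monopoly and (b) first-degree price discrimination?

Monopoly: Q = 6.15; Perfect PD: Q = 12.3

Monopoly sets MR = MC: 127.5 − 10Q = 66 ⇒ Q = 6.15, P = 127.5 − 5·6.15 = 96.75.
A perfectly discriminating monopolist sells every unit with P(Q) ≥ MC(Q), so output equals the competitive quantity Q = 12.3. Each buyer pays their reservation price, so CS = 0 and the firm captures all surplus.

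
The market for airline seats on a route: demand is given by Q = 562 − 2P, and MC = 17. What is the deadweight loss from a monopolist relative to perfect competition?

Inverting demand: P = 281 − 0.5Q.
Competitive firms price at marginal cost: P = 17, giving Q = 528.
A monopolist chooses Q where MR = MC. MR = 281 − Q; setting this equal to 17 gives Q = 264 and P = 149.
DWL is the triangle between Q = 264 and Q = 528: ½·(528 − 264)·(149 − 17) = 17424.

DWL = 17424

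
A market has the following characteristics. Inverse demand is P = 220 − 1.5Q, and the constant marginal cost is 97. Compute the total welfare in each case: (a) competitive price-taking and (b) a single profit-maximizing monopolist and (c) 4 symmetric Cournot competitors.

Perfect competition: P = MC = 97, so 220 − 1.5Q = 97 and Q = 82.
CS = ½·(220 − 97)·82 = 5043; PS = (97 − 97)·82 = 0; TS = 5043.
The monopolist equates marginal revenue to marginal cost: 220 − 3Q = 97, so Q = 41. From demand, P = 158.5.
CS = ½·(220 − 158.5)·41 = 1260.75; PS = (158.5 − 97)·41 = 2521.5; TS = 3782.25.
Cournot with 4 identical firms: the symmetric best-response condition is 220 − 7.5q = 97. Each firm produces q = 16.4, total output Q = 65.6, price P = 121.6.
CS = ½·(220 − 121.6)·65.6 = 3227.52; PS = (121.6 − 97)·65.6 = 1613.76; TS = 4841.28.

Competition: TS = 5043; Monopoly: TS = 3782.25; Cournot: TS = 4841.28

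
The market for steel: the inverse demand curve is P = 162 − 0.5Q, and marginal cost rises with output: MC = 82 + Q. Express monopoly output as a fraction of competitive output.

The monopolist equates marginal revenue to marginal cost: 162 − Q = 82 + Q, so Q = 40. From demand, P = 142.
Competitive equilibrium sets price equal to marginal cost: 162 − 0.5Q = 82 + Q, so Q = 160/3 and P = 406/3.
Ratio Q_m/Q_c = 40/(160/3) = 0.75.

Q_m/Q_c = 0.75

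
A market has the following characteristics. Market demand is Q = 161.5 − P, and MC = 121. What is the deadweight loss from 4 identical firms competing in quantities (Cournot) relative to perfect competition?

Inverting demand: P = 161.5 − Q.
Perfect competition: P = MC = 121, so 161.5 − Q = 121 and Q = 40.5.
Cournot with 4 identical firms: the symmetric best-response condition is 161.5 − 5q = 121. Each firm produces q = 8.1, total output Q = 32.4, price P = 129.1.
DWL is the triangle between Q = 32.4 and Q = 40.5: ½·(40.5 − 32.4)·(129.1 − 121) = 32.805.

DWL = 32.805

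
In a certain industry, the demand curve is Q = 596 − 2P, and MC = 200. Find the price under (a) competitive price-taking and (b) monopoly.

Competition: P = 200; Monopoly: P = 249

Inverting demand: P = 298 − 0.5Q.
Competitive firms price at marginal cost: P = 200, giving Q = 196.
Monopoly sets MR = MC: 298 − Q = 200 ⇒ Q = 98, P = 298 − 0.5·98 = 249.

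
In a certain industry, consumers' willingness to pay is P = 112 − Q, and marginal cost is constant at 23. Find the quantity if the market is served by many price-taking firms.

Competitive firms price at marginal cost: P = 23, giving Q = 89.

Q = 89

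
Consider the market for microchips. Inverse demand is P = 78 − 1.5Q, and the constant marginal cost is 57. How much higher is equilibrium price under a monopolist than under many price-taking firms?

Perfect competition: P = MC = 57, so 78 − 1.5Q = 57 and Q = 14.
The monopolist equates marginal revenue to marginal cost: 78 − 3Q = 57, so Q = 7. From demand, P = 67.5.
Change in equilibrium price: 67.5 − 57 = 10.5.

Equilibrium price rises by 10.5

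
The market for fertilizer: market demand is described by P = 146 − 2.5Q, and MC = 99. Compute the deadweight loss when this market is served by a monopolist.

DWL = 110.45

Perfect competition: P = MC = 99, so 146 − 2.5Q = 99 and Q = 18.8.
A monopolist chooses Q where MR = MC. MR = 146 − 5Q; setting this equal to 99 gives Q = 9.4 and P = 122.5.
DWL is the triangle between Q = 9.4 and Q = 18.8: ½·(18.8 − 9.4)·(122.5 − 99) = 110.45.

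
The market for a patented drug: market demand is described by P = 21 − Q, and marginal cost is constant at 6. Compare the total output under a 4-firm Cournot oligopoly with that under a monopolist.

Cournot: Q = 12; Monopoly: Q = 7.5

In a 4-firm Cournot equilibrium, symmetry and the first-order condition give q = (21 − 6)/(5) = 3. So Q = 12 and P = 9.
The monopolist equates marginal revenue to marginal cost: 21 − 2Q = 6, so Q = 7.5. From demand, P = 13.5.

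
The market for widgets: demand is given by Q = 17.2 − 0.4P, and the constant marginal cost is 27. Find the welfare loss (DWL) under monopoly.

DWL = 12.8

Inverting demand: P = 43 − 2.5Q.
Under competition P = MC = 27, so Q = (43 − 27)/2.5 = 6.4.
The monopolist equates marginal revenue to marginal cost: 43 − 5Q = 27, so Q = 3.2. From demand, P = 35.
DWL is the triangle between Q = 3.2 and Q = 6.4: ½·(6.4 − 3.2)·(35 − 27) = 12.8.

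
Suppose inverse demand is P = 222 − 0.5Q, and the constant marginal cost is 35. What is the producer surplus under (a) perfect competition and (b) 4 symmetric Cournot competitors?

Under competition P = MC = 35, so Q = (222 − 35)/0.5 = 374.
PS = (35 − 35)·374 = 0.
Cournot with 4 identical firms: the symmetric best-response condition is 222 − 2.5q = 35. Each firm produces q = 74.8, total output Q = 299.2, price P = 72.4.
PS = (72.4 − 35)·299.2 = 11190.08.

Competition: PS = 0; Cournot: PS = 11190.08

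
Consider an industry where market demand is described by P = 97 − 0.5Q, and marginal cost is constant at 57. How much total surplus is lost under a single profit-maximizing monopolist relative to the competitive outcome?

DWL = 400

Under competition P = MC = 57, so Q = (97 − 57)/0.5 = 80.
The monopolist equates marginal revenue to marginal cost: 97 − Q = 57, so Q = 40. From demand, P = 77.
DWL is the triangle between Q = 40 and Q = 80: ½·(80 − 40)·(77 − 57) = 400.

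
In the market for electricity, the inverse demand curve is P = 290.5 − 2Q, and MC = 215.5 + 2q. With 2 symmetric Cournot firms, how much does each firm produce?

q_i = 9.375

With 2 symmetric Cournot firms, each firm's FOC gives 290.5 − 6q = 215.5 + 2q, so q = 9.375, Q = 2·9.375 = 18.75, and P = 253.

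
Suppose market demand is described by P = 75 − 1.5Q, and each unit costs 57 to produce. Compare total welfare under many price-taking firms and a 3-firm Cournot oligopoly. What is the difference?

TS falls by 6.75

Under competition P = MC = 57, so Q = (75 − 57)/1.5 = 12.
CS = ½·(75 − 57)·12 = 108; PS = (57 − 57)·12 = 0; TS = 108.
With 3 symmetric Cournot firms, each firm's FOC gives 75 − 6q = 57, so q = 3, Q = 3·3 = 9, and P = 61.5.
CS = ½·(75 − 61.5)·9 = 60.75; PS = (61.5 − 57)·9 = 40.5; TS = 101.25.
Change in total welfare: 101.25 − 108 = −6.75.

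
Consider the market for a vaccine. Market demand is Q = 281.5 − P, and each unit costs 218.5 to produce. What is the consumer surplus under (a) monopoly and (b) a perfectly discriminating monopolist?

Monopoly: CS = 496.125; Perfect PD: CS = 0

Inverting demand: P = 281.5 − Q.
Monopoly sets MR = MC: 281.5 − 2Q = 218.5 ⇒ Q = 31.5, P = 281.5 − 31.5 = 250.
CS = ½·(281.5 − 250)·31.5 = 496.125.
With perfect price discrimination, output is the efficient level Q = 63 (where demand meets MC), but every buyer pays their willingness to pay: CS = 0 and PS = total surplus.
CS = 0.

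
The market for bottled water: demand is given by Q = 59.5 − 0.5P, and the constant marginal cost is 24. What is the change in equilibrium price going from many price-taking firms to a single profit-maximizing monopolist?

Equilibrium price rises by 47.5

Inverting demand: P = 119 − 2Q.
Competitive firms price at marginal cost: P = 24, giving Q = 47.5.
The monopolist equates marginal revenue to marginal cost: 119 − 4Q = 24, so Q = 23.75. From demand, P = 71.5.
Change in equilibrium price: 71.5 − 24 = 47.5.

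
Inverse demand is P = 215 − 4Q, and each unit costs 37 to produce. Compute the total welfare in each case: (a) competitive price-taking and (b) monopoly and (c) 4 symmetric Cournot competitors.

Competition: TS = 3960.5; Monopoly: TS = 2970.375; Cournot: TS = 3802.08

Competitive firms price at marginal cost: P = 37, giving Q = 44.5.
CS = ½·(215 − 37)·44.5 = 3960.5; PS = (37 − 37)·44.5 = 0; TS = 3960.5.
A monopolist chooses Q where MR = MC. MR = 215 − 8Q; setting this equal to 37 gives Q = 22.25 and P = 126.
CS = ½·(215 − 126)·22.25 = 990.125; PS = (126 − 37)·22.25 = 1980.25; TS = 2970.375.
With 4 symmetric Cournot firms, each firm's FOC gives 215 − 20q = 37, so q = 8.9, Q = 4·8.9 = 35.6, and P = 72.6.
CS = ½·(215 − 72.6)·35.6 = 2534.72; PS = (72.6 − 37)·35.6 = 1267.36; TS = 3802.08.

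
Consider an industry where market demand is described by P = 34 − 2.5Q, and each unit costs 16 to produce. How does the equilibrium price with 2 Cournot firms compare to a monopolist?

In a 2-firm Cournot equilibrium, symmetry and the first-order condition give q = (34 − 16)/(7.5) = 2.4. So Q = 4.8 and P = 22.
A monopolist chooses Q where MR = MC. MR = 34 − 5Q; setting this equal to 16 gives Q = 3.6 and P = 25.

Cournot: P = 22; Monopoly: P = 25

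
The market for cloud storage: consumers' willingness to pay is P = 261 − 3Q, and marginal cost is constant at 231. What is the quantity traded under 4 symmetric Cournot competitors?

Q = 8

Cournot with 4 identical firms: the symmetric best-response condition is 261 − 15q = 231. Each firm produces q = 2, total output Q = 8, price P = 237.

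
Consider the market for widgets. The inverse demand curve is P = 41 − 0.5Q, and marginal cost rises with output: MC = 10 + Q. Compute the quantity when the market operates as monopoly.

Q = 15.5

A monopolist chooses Q where MR = MC. MR = 41 − Q; setting this equal to 10 + Q gives Q = 15.5 and P = 33.25.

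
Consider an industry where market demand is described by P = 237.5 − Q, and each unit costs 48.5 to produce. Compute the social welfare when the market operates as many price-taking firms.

Under competition P = MC = 48.5, so Q = (237.5 − 48.5)/1 = 189.
CS = ½·(237.5 − 48.5)·189 = 17860.5; PS = (48.5 − 48.5)·189 = 0; TS = 17860.5.

TS = 17860.5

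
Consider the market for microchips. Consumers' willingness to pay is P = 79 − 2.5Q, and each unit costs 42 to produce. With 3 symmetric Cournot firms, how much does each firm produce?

q_i = 3.7

In a 3-firm Cournot equilibrium, symmetry and the first-order condition give q = (79 − 42)/(10) = 3.7. So Q = 11.1 and P = 51.25.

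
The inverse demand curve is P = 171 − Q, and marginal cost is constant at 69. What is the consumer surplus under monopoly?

Monopoly sets MR = MC: 171 − 2Q = 69 ⇒ Q = 51, P = 171 − 51 = 120.
CS = ½·(171 − 120)·51 = 1300.5.

CS = 1300.5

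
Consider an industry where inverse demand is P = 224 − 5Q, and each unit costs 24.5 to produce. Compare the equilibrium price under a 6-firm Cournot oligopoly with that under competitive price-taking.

Cournot with 6 identical firms: the symmetric best-response condition is 224 − 35q = 24.5. Each firm produces q = 5.7, total output Q = 34.2, price P = 53.
Perfect competition: P = MC = 24.5, so 224 − 5Q = 24.5 and Q = 39.9.

Cournot: P = 53; Competition: P = 24.5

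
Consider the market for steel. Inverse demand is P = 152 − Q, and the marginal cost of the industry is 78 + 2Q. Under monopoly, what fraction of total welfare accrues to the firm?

PS/TS = 0.8

A monopolist chooses Q where MR = MC. MR = 152 − 2Q; setting this equal to 78 + 2Q gives Q = 18.5 and P = 133.5.
CS = ½·(152 − 133.5)·18.5 = 171.125.
PS = P·Q − VC(Q) = 133.5·18.5 − (78·18.5 + ½·2·18.5²) = 684.5.
Share captured = PS/TS = 684.5/855.625 = 0.8.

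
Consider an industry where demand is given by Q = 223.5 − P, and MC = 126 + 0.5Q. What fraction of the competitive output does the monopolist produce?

Q_m/Q_c = 0.6

Inverting demand: P = 223.5 − Q.
A monopolist chooses Q where MR = MC. MR = 223.5 − 2Q; setting this equal to 126 + 0.5Q gives Q = 39 and P = 184.5.
Competitive equilibrium sets price equal to marginal cost: 223.5 − Q = 126 + 0.5Q, so Q = 65 and P = 158.5.
Ratio Q_m/Q_c = 39/65 = 0.6.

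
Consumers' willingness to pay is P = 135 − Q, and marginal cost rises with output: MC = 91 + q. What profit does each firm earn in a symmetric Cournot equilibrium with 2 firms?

With 2 symmetric Cournot firms, each firm's FOC gives 135 − 3q = 91 + q, so q = 11, Q = 2·11 = 22, and P = 113.
Each firm's profit = 113·11 − (91·11 + ½·1·11²) = 181.5.

π_i = 181.5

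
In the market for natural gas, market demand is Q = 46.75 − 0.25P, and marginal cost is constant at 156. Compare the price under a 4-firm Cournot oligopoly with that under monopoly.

Inverting demand: P = 187 − 4Q.
With 4 symmetric Cournot firms, each firm's FOC gives 187 − 20q = 156, so q = 1.55, Q = 4·1.55 = 6.2, and P = 162.2.
Monopoly sets MR = MC: 187 − 8Q = 156 ⇒ Q = 3.875, P = 187 − 4·3.875 = 171.5.

Cournot: P = 162.2; Monopoly: P = 171.5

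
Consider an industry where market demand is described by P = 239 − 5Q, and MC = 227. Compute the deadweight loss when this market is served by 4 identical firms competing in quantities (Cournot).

DWL = 0.576

Under competition P = MC = 227, so Q = (239 − 227)/5 = 2.4.
In a 4-firm Cournot equilibrium, symmetry and the first-order condition give q = (239 − 227)/(25) = 0.48. So Q = 1.92 and P = 229.4.
DWL is the triangle between Q = 1.92 and Q = 2.4: ½·(2.4 − 1.92)·(229.4 − 227) = 0.576.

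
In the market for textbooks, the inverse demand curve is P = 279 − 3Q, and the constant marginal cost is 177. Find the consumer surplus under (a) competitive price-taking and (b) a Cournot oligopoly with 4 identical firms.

Perfect competition: P = MC = 177, so 279 − 3Q = 177 and Q = 34.
CS = ½·(279 − 177)·34 = 1734.
Cournot with 4 identical firms: the symmetric best-response condition is 279 − 15q = 177. Each firm produces q = 6.8, total output Q = 27.2, price P = 197.4.
CS = ½·(279 − 197.4)·27.2 = 1109.76.

Competition: CS = 1734; Cournot: CS = 1109.76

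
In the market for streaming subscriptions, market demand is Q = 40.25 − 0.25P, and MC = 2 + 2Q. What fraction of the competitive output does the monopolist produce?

Q_m/Q_c = 0.6

Inverting demand: P = 161 − 4Q.
A monopolist chooses Q where MR = MC. MR = 161 − 8Q; setting this equal to 2 + 2Q gives Q = 15.9 and P = 97.4.
Under competition P = MC: 161 − 4Q = 2 + 2Q ⇒ Q = 26.5, P = 55.
Ratio Q_m/Q_c = 15.9/26.5 = 0.6.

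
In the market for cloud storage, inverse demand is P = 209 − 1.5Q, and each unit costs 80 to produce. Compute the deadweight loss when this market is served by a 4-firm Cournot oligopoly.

Perfect competition: P = MC = 80, so 209 − 1.5Q = 80 and Q = 86.
Cournot with 4 identical firms: the symmetric best-response condition is 209 − 7.5q = 80. Each firm produces q = 17.2, total output Q = 68.8, price P = 105.8.
DWL is the triangle between Q = 68.8 and Q = 86: ½·(86 − 68.8)·(105.8 − 80) = 221.88.

DWL = 221.88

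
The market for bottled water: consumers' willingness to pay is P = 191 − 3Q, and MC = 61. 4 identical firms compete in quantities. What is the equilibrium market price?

P = 87

Cournot with 4 identical firms: the symmetric best-response condition is 191 − 15q = 61. Each firm produces q = 26/3, total output Q = 104/3, price P = 87.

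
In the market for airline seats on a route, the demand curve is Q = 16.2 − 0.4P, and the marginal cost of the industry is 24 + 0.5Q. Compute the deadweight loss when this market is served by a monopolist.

Inverting demand: P = 40.5 − 2.5Q.
Competitive equilibrium sets price equal to marginal cost: 40.5 − 2.5Q = 24 + 0.5Q, so Q = 5.5 and P = 26.75.
A monopolist chooses Q where MR = MC. MR = 40.5 − 5Q; setting this equal to 24 + 0.5Q gives Q = 3 and P = 33.
CS = ½·(40.5 − 26.75)·5.5 = 605/16; PS = (26.75·5.5 − 24·5.5 − ½·0.5·5.5²) = 121/16; TS = 45.375.
CS = ½·(40.5 − 33)·3 = 11.25; PS = (33·3 − 24·3 − ½·0.5·3²) = 24.75; TS = 36.
DWL = 45.375 − 36 = 9.375.

DWL = 9.375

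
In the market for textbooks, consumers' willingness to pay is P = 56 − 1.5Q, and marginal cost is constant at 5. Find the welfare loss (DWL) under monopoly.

DWL = 216.75

Perfect competition: P = MC = 5, so 56 − 1.5Q = 5 and Q = 34.
The monopolist equates marginal revenue to marginal cost: 56 − 3Q = 5, so Q = 17. From demand, P = 30.5.
DWL is the triangle between Q = 17 and Q = 34: ½·(34 − 17)·(30.5 − 5) = 216.75.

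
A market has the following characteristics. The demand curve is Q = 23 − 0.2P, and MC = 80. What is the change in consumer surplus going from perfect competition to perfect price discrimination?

Consumer surplus falls by 122.5

Inverting demand: P = 115 − 5Q.
Under competition P = MC = 80, so Q = (115 − 80)/5 = 7.
CS = ½·(115 − 80)·7 = 122.5.
With perfect price discrimination, output is the efficient level Q = 7 (where demand meets MC), but every buyer pays their willingness to pay: CS = 0 and PS = total surplus.
CS = 0.
Change in consumer surplus: 0 − 122.5 = −122.5.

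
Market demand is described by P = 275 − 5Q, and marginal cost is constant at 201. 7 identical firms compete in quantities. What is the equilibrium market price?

P = 210.25

Cournot with 7 identical firms: the symmetric best-response condition is 275 − 40q = 201. Each firm produces q = 1.85, total output Q = 12.95, price P = 210.25.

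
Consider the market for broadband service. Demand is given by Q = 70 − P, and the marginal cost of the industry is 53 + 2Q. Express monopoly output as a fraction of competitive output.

Inverting demand: P = 70 − Q.
The monopolist equates marginal revenue to marginal cost: 70 − 2Q = 53 + 2Q, so Q = 4.25. From demand, P = 65.75.
Under competition P = MC: 70 − Q = 53 + 2Q ⇒ Q = 17/3, P = 193/3.
Ratio Q_m/Q_c = 4.25/(17/3) = 0.75.

Q_m/Q_c = 0.75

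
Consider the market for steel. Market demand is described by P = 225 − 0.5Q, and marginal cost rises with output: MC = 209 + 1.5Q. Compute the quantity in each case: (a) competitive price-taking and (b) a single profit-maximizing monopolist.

Competitive equilibrium sets price equal to marginal cost: 225 − 0.5Q = 209 + 1.5Q, so Q = 8 and P = 221.
A monopolist chooses Q where MR = MC. MR = 225 − Q; setting this equal to 209 + 1.5Q gives Q = 6.4 and P = 221.8.

Competition: Q = 8; Monopoly: Q = 6.4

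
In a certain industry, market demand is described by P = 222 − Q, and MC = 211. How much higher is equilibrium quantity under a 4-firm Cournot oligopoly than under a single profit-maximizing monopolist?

The monopolist equates marginal revenue to marginal cost: 222 − 2Q = 211, so Q = 5.5. From demand, P = 216.5.
In a 4-firm Cournot equilibrium, symmetry and the first-order condition give q = (222 − 211)/(5) = 2.2. So Q = 8.8 and P = 213.2.
Change in equilibrium quantity: 8.8 − 5.5 = 3.3.

Equilibrium quantity rises by 3.3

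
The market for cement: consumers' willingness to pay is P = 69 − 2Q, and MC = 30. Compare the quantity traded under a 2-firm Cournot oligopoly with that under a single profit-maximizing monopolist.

Cournot: Q = 13; Monopoly: Q = 9.75

With 2 symmetric Cournot firms, each firm's FOC gives 69 − 6q = 30, so q = 6.5, Q = 2·6.5 = 13, and P = 43.
The monopolist equates marginal revenue to marginal cost: 69 − 4Q = 30, so Q = 9.75. From demand, P = 49.5.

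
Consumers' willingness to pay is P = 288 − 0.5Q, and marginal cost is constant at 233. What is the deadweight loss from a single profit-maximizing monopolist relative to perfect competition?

Perfect competition: P = MC = 233, so 288 − 0.5Q = 233 and Q = 110.
Monopoly sets MR = MC: 288 − Q = 233 ⇒ Q = 55, P = 288 − 0.5·55 = 260.5.
DWL is the triangle between Q = 55 and Q = 110: ½·(110 − 55)·(260.5 − 233) = 756.25.

DWL = 756.25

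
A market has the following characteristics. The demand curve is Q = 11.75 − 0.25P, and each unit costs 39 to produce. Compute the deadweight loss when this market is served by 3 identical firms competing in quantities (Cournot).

DWL = 0.5

Inverting demand: P = 47 − 4Q.
Perfect competition: P = MC = 39, so 47 − 4Q = 39 and Q = 2.
With 3 symmetric Cournot firms, each firm's FOC gives 47 − 16q = 39, so q = 0.5, Q = 3·0.5 = 1.5, and P = 41.
DWL is the triangle between Q = 1.5 and Q = 2: ½·(2 − 1.5)·(41 − 39) = 0.5.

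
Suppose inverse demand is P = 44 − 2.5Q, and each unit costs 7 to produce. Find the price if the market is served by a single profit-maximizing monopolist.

A monopolist chooses Q where MR = MC. MR = 44 − 5Q; setting this equal to 7 gives Q = 7.4 and P = 25.5.

P = 25.5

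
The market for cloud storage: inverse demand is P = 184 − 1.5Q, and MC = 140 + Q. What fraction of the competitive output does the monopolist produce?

Q_m/Q_c = 0.625

Monopoly sets MR = MC: 184 − 3Q = 140 + Q ⇒ Q = 11, P = 184 − 1.5·11 = 167.5.
Competitive equilibrium sets price equal to marginal cost: 184 − 1.5Q = 140 + Q, so Q = 17.6 and P = 157.6.
Ratio Q_m/Q_c = 11/17.6 = 0.625.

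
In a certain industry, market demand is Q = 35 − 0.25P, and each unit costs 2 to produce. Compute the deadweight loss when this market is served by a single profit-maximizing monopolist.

DWL = 595.125

Inverting demand: P = 140 − 4Q.
Perfect competition: P = MC = 2, so 140 − 4Q = 2 and Q = 34.5.
Monopoly sets MR = MC: 140 − 8Q = 2 ⇒ Q = 17.25, P = 140 − 4·17.25 = 71.
DWL is the triangle between Q = 17.25 and Q = 34.5: ½·(34.5 − 17.25)·(71 − 2) = 595.125.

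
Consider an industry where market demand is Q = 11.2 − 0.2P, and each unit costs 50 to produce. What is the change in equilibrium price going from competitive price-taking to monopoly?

Inverting demand: P = 56 − 5Q.
Under competition P = MC = 50, so Q = (56 − 50)/5 = 1.2.
A monopolist chooses Q where MR = MC. MR = 56 − 10Q; setting this equal to 50 gives Q = 0.6 and P = 53.
Change in equilibrium price: 53 − 50 = 3.

P rises by 3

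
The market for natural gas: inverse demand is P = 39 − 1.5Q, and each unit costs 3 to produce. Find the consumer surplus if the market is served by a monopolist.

CS = 108

The monopolist equates marginal revenue to marginal cost: 39 − 3Q = 3, so Q = 12. From demand, P = 21.
CS = ½·(39 − 21)·12 = 108.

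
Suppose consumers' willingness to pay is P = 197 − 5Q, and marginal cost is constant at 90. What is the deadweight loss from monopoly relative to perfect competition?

DWL = 286.225

Perfect competition: P = MC = 90, so 197 − 5Q = 90 and Q = 21.4.
The monopolist equates marginal revenue to marginal cost: 197 − 10Q = 90, so Q = 10.7. From demand, P = 143.5.
DWL is the triangle between Q = 10.7 and Q = 21.4: ½·(21.4 − 10.7)·(143.5 − 90) = 286.225.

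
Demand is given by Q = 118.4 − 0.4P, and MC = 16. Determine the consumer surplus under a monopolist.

Inverting demand: P = 296 − 2.5Q.
The monopolist equates marginal revenue to marginal cost: 296 − 5Q = 16, so Q = 56. From demand, P = 156.
CS = ½·(296 − 156)·56 = 3920.

CS = 3920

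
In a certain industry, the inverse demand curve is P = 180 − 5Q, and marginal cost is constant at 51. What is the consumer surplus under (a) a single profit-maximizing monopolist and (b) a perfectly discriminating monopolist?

Monopoly: CS = 416.025; Perfect PD: CS = 0

The monopolist equates marginal revenue to marginal cost: 180 − 10Q = 51, so Q = 12.9. From demand, P = 115.5.
CS = ½·(180 − 115.5)·12.9 = 416.025.
A perfectly discriminating monopolist sells every unit with P(Q) ≥ MC(Q), so output equals the competitive quantity Q = 25.8. Each buyer pays their reservation price, so CS = 0 and the firm captures all surplus.
CS = 0.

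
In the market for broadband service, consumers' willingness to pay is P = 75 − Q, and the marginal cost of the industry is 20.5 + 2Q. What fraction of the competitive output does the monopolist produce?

Q_m/Q_c = 0.75

Monopoly sets MR = MC: 75 − 2Q = 20.5 + 2Q ⇒ Q = 13.625, P = 75 − 13.625 = 61.375.
Competitive equilibrium sets price equal to marginal cost: 75 − Q = 20.5 + 2Q, so Q = 109/6 and P = 341/6.
Ratio Q_m/Q_c = 13.625/(109/6) = 0.75.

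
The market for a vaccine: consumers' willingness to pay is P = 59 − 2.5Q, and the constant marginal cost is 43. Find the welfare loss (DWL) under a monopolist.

Competitive firms price at marginal cost: P = 43, giving Q = 6.4.
A monopolist chooses Q where MR = MC. MR = 59 − 5Q; setting this equal to 43 gives Q = 3.2 and P = 51.
DWL is the triangle between Q = 3.2 and Q = 6.4: ½·(6.4 − 3.2)·(51 − 43) = 12.8.

DWL = 12.8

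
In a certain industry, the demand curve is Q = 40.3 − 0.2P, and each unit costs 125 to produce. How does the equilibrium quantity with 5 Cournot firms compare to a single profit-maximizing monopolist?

Cournot: Q = 12.75; Monopoly: Q = 7.65

Inverting demand: P = 201.5 − 5Q.
In a 5-firm Cournot equilibrium, symmetry and the first-order condition give q = (201.5 − 125)/(30) = 2.55. So Q = 12.75 and P = 137.75.
Monopoly sets MR = MC: 201.5 − 10Q = 125 ⇒ Q = 7.65, P = 201.5 − 5·7.65 = 163.25.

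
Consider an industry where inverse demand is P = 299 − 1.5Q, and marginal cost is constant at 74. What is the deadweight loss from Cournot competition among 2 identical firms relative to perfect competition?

Competitive firms price at marginal cost: P = 74, giving Q = 150.
Cournot with 2 identical firms: the symmetric best-response condition is 299 − 4.5q = 74. Each firm produces q = 50, total output Q = 100, price P = 149.
DWL is the triangle between Q = 100 and Q = 150: ½·(150 − 100)·(149 − 74) = 1875.

DWL = 1875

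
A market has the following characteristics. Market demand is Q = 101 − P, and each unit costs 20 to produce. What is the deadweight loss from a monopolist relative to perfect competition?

DWL = 820.125

Inverting demand: P = 101 − Q.
Competitive firms price at marginal cost: P = 20, giving Q = 81.
The monopolist equates marginal revenue to marginal cost: 101 − 2Q = 20, so Q = 40.5. From demand, P = 60.5.
DWL is the triangle between Q = 40.5 and Q = 81: ½·(81 − 40.5)·(60.5 − 20) = 820.125.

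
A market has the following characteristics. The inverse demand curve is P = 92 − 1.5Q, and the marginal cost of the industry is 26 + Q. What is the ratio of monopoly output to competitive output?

Q_m/Q_c = 0.625

Monopoly sets MR = MC: 92 − 3Q = 26 + Q ⇒ Q = 16.5, P = 92 − 1.5·16.5 = 67.25.
Competitive equilibrium sets price equal to marginal cost: 92 − 1.5Q = 26 + Q, so Q = 26.4 and P = 52.4.
Ratio Q_m/Q_c = 16.5/26.4 = 0.625.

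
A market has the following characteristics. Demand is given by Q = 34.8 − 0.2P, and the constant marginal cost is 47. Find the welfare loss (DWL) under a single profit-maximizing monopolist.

DWL = 403.225

Inverting demand: P = 174 − 5Q.
Perfect competition: P = MC = 47, so 174 − 5Q = 47 and Q = 25.4.
A monopolist chooses Q where MR = MC. MR = 174 − 10Q; setting this equal to 47 gives Q = 12.7 and P = 110.5.
DWL is the triangle between Q = 12.7 and Q = 25.4: ½·(25.4 − 12.7)·(110.5 − 47) = 403.225.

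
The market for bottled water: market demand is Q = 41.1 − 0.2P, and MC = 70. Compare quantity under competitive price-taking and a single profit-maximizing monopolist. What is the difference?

Q falls by 13.55

Inverting demand: P = 205.5 − 5Q.
Competitive firms price at marginal cost: P = 70, giving Q = 27.1.
A monopolist chooses Q where MR = MC. MR = 205.5 − 10Q; setting this equal to 70 gives Q = 13.55 and P = 137.75.
Change in quantity: 13.55 − 27.1 = −13.55.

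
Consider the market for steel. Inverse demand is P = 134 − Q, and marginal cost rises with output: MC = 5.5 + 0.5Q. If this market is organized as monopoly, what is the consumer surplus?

CS = 1320.98

A monopolist chooses Q where MR = MC. MR = 134 − 2Q; setting this equal to 5.5 + 0.5Q gives Q = 51.4 and P = 82.6.
CS = ½·(134 − 82.6)·51.4 = 1320.98.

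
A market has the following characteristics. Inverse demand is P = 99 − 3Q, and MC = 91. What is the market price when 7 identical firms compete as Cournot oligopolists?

Cournot with 7 identical firms: the symmetric best-response condition is 99 − 24q = 91. Each firm produces q = 1/3, total output Q = 7/3, price P = 92.

P = 92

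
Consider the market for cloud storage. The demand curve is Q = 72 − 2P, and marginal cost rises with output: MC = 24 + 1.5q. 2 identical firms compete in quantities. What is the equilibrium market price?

P = 32

Inverting demand: P = 36 − 0.5Q.
Cournot with 2 identical firms: the symmetric best-response condition is 36 − 1.5q = 24 + 1.5q. Each firm produces q = 4, total output Q = 8, price P = 32.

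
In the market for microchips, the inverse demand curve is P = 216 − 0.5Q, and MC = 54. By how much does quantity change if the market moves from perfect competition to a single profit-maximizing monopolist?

Quantity falls by 162

Perfect competition: P = MC = 54, so 216 − 0.5Q = 54 and Q = 324.
A monopolist chooses Q where MR = MC. MR = 216 − Q; setting this equal to 54 gives Q = 162 and P = 135.
Change in quantity: 162 − 324 = −162.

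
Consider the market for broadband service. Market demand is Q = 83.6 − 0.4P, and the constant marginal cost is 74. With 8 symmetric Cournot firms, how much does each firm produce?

Inverting demand: P = 209 − 2.5Q.
In a 8-firm Cournot equilibrium, symmetry and the first-order condition give q = (209 − 74)/(22.5) = 6. So Q = 48 and P = 89.

q_i = 6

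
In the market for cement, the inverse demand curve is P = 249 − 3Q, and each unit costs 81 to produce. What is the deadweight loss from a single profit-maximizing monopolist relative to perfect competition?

Competitive firms price at marginal cost: P = 81, giving Q = 56.
The monopolist equates marginal revenue to marginal cost: 249 − 6Q = 81, so Q = 28. From demand, P = 165.
DWL is the triangle between Q = 28 and Q = 56: ½·(56 − 28)·(165 − 81) = 1176.

DWL = 1176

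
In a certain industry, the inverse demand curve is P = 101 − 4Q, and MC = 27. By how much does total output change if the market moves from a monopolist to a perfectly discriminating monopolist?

Monopoly sets MR = MC: 101 − 8Q = 27 ⇒ Q = 9.25, P = 101 − 4·9.25 = 64.
Under first-degree price discrimination the firm charges each unit its demand price and produces up to where P = MC, i.e. Q = 18.5. Consumer surplus is zero; producer surplus equals total surplus.
Change in total output: 18.5 − 9.25 = 9.25.

Q rises by 9.25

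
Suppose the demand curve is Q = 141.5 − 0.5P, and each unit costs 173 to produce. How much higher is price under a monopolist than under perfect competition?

Price rises by 55

Inverting demand: P = 283 − 2Q.
Competitive firms price at marginal cost: P = 173, giving Q = 55.
Monopoly sets MR = MC: 283 − 4Q = 173 ⇒ Q = 27.5, P = 283 − 2·27.5 = 228.
Change in price: 228 − 173 = 55.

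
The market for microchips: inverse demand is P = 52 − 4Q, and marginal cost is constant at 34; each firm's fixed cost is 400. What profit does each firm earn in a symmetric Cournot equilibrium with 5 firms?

In a 5-firm Cournot equilibrium, symmetry and the first-order condition give q = (52 − 34)/(24) = 0.75. So Q = 3.75 and P = 37.
Each firm's profit = (37 − 34)·0.75 − 400 = −397.75.

π_i = −397.75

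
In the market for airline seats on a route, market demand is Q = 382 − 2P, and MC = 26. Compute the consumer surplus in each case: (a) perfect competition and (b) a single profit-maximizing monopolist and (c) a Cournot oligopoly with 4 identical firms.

Competition: CS = 27225; Monopoly: CS = 6806.25; Cournot: CS = 17424

Inverting demand: P = 191 − 0.5Q.
Perfect competition: P = MC = 26, so 191 − 0.5Q = 26 and Q = 330.
CS = ½·(191 − 26)·330 = 27225.
The monopolist equates marginal revenue to marginal cost: 191 − Q = 26, so Q = 165. From demand, P = 108.5.
CS = ½·(191 − 108.5)·165 = 6806.25.
With 4 symmetric Cournot firms, each firm's FOC gives 191 − 2.5q = 26, so q = 66, Q = 4·66 = 264, and P = 59.
CS = ½·(191 − 59)·264 = 17424.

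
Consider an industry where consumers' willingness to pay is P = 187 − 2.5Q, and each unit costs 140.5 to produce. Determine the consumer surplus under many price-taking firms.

Competitive firms price at marginal cost: P = 140.5, giving Q = 18.6.
CS = ½·(187 − 140.5)·18.6 = 432.45.

CS = 432.45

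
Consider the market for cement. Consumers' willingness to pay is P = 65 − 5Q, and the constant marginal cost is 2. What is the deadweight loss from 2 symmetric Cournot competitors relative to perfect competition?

DWL = 44.1

Perfect competition: P = MC = 2, so 65 − 5Q = 2 and Q = 12.6.
With 2 symmetric Cournot firms, each firm's FOC gives 65 − 15q = 2, so q = 4.2, Q = 2·4.2 = 8.4, and P = 23.
DWL is the triangle between Q = 8.4 and Q = 12.6: ½·(12.6 − 8.4)·(23 − 2) = 44.1.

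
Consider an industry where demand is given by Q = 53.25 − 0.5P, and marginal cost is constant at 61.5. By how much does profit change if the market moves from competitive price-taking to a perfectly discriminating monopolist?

π rises by 506.25

Inverting demand: P = 106.5 − 2Q.
Perfect competition: P = MC = 61.5, so 106.5 − 2Q = 61.5 and Q = 22.5.
Profit = (61.5 − 61.5)·22.5 = 0.
A perfectly discriminating monopolist sells every unit with P(Q) ≥ MC(Q), so output equals the competitive quantity Q = 22.5. Each buyer pays their reservation price, so CS = 0 and the firm captures all surplus.
PS equals the full surplus area, 506.25. Profit = 506.25 = 506.25.
Change in profit: 506.25 − 0 = 506.25.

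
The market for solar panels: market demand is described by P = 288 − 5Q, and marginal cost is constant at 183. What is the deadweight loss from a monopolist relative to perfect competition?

Under competition P = MC = 183, so Q = (288 − 183)/5 = 21.
The monopolist equates marginal revenue to marginal cost: 288 − 10Q = 183, so Q = 10.5. From demand, P = 235.5.
DWL is the triangle between Q = 10.5 and Q = 21: ½·(21 − 10.5)·(235.5 − 183) = 275.625.

DWL = 275.625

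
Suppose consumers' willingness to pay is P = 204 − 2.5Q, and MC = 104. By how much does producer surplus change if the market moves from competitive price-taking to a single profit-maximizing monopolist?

Under competition P = MC = 104, so Q = (204 − 104)/2.5 = 40.
PS = (104 − 104)·40 = 0.
The monopolist equates marginal revenue to marginal cost: 204 − 5Q = 104, so Q = 20. From demand, P = 154.
PS = (154 − 104)·20 = 1000.
Change in producer surplus: 1000 − 0 = 1000.

PS rises by 1000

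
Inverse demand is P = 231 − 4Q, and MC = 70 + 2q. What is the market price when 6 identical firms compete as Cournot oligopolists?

P = 102.2

In a 6-firm Cournot equilibrium, symmetry and the first-order condition give q = (231 − 70)/(30) = 161/30. So Q = 32.2 and P = 102.2.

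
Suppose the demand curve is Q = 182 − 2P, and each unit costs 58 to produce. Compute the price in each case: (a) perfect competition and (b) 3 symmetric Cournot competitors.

Inverting demand: P = 91 − 0.5Q.
Perfect competition: P = MC = 58, so 91 − 0.5Q = 58 and Q = 66.
Cournot with 3 identical firms: the symmetric best-response condition is 91 − 2q = 58. Each firm produces q = 16.5, total output Q = 49.5, price P = 66.25.

Competition: P = 58; Cournot: P = 66.25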